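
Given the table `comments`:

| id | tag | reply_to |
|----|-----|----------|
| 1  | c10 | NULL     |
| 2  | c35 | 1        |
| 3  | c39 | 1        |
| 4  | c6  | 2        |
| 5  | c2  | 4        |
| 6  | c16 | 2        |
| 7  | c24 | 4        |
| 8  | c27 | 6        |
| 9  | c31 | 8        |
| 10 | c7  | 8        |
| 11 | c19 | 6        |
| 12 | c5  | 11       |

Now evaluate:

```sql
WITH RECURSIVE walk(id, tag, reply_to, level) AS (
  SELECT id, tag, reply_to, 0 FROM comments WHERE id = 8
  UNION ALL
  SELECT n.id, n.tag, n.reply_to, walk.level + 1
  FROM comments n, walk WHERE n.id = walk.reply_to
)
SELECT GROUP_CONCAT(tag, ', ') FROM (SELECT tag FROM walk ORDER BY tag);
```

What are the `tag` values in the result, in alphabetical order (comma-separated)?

c10, c16, c27, c35

Base: id=8 (c27), reply_to=6, level 0.
Iteration 1: join on id=6 -> c16 (id 6, reply_to=2, level 1).
Iteration 2: join on id=2 -> c35 (id 2, reply_to=1, level 2).
Iteration 3: join on id=1 -> c10 (id 1, reply_to=NULL, level 3).
Iteration 4: reply_to is NULL; no match; recursion stops.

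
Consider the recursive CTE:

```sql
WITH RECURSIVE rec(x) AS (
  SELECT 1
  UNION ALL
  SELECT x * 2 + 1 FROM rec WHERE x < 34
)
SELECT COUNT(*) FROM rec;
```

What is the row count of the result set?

Base: x=1.
Iteration 1: 1 < 34 holds -> x = 1 * 2 + 1 = 3.
Iteration 2: 3 < 34 holds -> x = 3 * 2 + 1 = 7.
Iteration 3: 7 < 34 holds -> x = 7 * 2 + 1 = 15.
Iteration 4: 15 < 34 holds -> x = 15 * 2 + 1 = 31.
Iteration 5: 31 < 34 holds -> x = 31 * 2 + 1 = 63.
Iteration 6: 63 < 34 fails; recursion stops.
Total rows emitted: 6.

6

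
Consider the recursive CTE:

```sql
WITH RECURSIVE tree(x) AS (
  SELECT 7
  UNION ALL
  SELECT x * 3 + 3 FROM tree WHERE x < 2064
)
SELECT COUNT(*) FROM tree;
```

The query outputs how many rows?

Base: x=7.
Iteration 1: 7 < 2064 holds -> x = 7 * 3 + 3 = 24.
Iteration 2: 24 < 2064 holds -> x = 24 * 3 + 3 = 75.
Iteration 3: 75 < 2064 holds -> x = 75 * 3 + 3 = 228.
Iteration 4: 228 < 2064 holds -> x = 228 * 3 + 3 = 687.
Iteration 5: 687 < 2064 holds -> x = 687 * 3 + 3 = 2064.
Iteration 6: 2064 < 2064 fails; recursion stops.
Total rows emitted: 6.

6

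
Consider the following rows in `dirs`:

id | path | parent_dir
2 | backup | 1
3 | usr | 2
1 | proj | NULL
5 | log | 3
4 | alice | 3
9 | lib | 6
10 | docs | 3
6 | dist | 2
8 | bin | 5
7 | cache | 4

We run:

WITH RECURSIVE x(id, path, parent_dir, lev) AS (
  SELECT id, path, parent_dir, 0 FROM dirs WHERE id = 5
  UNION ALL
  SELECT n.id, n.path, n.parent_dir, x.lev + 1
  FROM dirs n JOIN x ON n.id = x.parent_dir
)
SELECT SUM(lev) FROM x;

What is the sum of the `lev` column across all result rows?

Base: id=5 (log), parent_dir=3, lev 0.
Iteration 1: join on id=3 -> usr (id 3, parent_dir=2, lev 1).
Iteration 2: join on id=2 -> backup (id 2, parent_dir=1, lev 2).
Iteration 3: join on id=1 -> proj (id 1, parent_dir=NULL, lev 3).
Iteration 4: parent_dir is NULL; no match; recursion stops.
SUM(lev) = 0 + 1 + 2 + 3 = 6.

6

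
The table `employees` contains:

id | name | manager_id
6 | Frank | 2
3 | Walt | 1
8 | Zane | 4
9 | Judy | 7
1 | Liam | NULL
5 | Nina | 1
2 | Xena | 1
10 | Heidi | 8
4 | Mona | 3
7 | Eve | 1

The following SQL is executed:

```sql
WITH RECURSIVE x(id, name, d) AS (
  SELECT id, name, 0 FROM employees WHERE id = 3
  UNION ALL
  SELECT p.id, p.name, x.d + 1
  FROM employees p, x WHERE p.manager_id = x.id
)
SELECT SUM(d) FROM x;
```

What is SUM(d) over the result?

Base: id=3 (Walt) at d 0.
Iteration 1: rows with manager_id in {3} -> Mona (id 4, d 1).
Iteration 2: rows with manager_id in {4} -> Zane (id 8, d 2).
Iteration 3: rows with manager_id in {8} -> Heidi (id 10, d 3).
Iteration 4: no rows with manager_id in {10}; recursion stops.
SUM(d) = 0 + 1 + 2 + 3 = 6.

6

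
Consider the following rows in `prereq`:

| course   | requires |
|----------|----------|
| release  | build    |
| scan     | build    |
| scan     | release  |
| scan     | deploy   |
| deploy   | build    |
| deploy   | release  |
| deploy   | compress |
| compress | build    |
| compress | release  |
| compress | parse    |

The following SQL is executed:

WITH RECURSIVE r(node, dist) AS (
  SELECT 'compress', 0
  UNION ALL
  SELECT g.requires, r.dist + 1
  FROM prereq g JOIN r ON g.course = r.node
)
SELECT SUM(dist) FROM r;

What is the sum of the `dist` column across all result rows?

Base: (compress, dist=0).
Iteration 1: edges from {compress} -> (build, dist=1), (parse, dist=1), (release, dist=1).
Iteration 2: edges from {build,parse,release} -> (build, dist=2).
Iteration 3: no outgoing edges from {build}; recursion stops.
SUM(dist) = 0 + 1 + 1 + 1 + 2 = 5.

5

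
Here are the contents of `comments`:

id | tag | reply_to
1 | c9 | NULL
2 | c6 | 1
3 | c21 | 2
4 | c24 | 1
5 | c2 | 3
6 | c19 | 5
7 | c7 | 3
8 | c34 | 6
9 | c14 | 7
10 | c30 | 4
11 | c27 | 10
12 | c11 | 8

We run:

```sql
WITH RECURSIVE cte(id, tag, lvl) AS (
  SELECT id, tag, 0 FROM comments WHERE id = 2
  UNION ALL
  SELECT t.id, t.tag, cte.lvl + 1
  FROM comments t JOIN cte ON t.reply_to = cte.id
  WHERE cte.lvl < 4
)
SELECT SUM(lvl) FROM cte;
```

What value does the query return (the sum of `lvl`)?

Base: id=2 (c6) at lvl 0.
Iteration 1: rows with reply_to in {2} -> c21 (id 3, lvl 1).
Iteration 2: rows with reply_to in {3} -> c2 (id 5, lvl 2), c7 (id 7, lvl 2).
Iteration 3: rows with reply_to in {5,7} -> c19 (id 6, lvl 3), c14 (id 9, lvl 3).
Iteration 4: rows with reply_to in {6,9} -> c34 (id 8, lvl 4).
Iteration 5: lvl < 4 fails for all current rows; recursion stops.
SUM(lvl) = 0 + 1 + 2 + 2 + 3 + 3 + 4 = 15.

15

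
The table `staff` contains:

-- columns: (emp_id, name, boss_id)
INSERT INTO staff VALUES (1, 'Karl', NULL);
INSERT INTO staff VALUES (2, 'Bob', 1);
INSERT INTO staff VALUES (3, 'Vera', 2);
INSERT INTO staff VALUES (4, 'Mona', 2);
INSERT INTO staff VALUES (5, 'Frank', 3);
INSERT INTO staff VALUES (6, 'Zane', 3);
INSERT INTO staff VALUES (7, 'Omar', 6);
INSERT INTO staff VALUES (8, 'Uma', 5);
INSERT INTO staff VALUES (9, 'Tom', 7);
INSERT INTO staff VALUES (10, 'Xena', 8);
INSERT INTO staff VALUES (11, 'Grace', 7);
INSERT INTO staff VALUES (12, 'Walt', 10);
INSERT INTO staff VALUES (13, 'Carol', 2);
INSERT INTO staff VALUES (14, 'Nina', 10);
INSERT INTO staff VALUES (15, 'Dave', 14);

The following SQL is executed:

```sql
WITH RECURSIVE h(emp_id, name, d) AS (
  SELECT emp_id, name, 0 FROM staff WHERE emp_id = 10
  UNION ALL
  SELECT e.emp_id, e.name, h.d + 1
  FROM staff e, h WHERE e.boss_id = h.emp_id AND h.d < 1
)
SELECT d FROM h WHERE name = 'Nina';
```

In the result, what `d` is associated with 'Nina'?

Base: emp_id=10 (Xena) at d 0.
Iteration 1: rows with boss_id in {10} -> Walt (id 12, d 1), Nina (id 14, d 1).
Iteration 2: d < 1 fails for all current rows; recursion stops.

1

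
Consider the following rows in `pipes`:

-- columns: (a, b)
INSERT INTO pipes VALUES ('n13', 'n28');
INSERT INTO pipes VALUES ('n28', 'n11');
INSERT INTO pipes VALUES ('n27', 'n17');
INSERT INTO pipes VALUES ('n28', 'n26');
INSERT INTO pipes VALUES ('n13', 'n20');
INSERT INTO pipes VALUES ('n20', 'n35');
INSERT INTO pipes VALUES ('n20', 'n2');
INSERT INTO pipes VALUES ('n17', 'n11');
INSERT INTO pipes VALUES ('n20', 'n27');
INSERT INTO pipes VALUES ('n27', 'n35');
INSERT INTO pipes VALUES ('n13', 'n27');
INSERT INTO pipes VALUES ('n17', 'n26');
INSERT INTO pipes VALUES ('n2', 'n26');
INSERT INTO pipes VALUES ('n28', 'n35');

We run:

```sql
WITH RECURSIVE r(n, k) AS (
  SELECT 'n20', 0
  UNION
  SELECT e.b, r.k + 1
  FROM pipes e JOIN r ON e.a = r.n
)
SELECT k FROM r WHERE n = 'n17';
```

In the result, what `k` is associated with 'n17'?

2

Base: (n20, k=0).
Iteration 1: edges from {n20} -> (n2, k=1), (n27, k=1), (n35, k=1).
Iteration 2: edges from {n2,n27,n35} -> (n17, k=2), (n26, k=2), (n35, k=2).
Iteration 3: edges from {n17,n26,n35} -> (n11, k=3), (n26, k=3).
Iteration 4: no outgoing edges from {n11,n26}; recursion stops.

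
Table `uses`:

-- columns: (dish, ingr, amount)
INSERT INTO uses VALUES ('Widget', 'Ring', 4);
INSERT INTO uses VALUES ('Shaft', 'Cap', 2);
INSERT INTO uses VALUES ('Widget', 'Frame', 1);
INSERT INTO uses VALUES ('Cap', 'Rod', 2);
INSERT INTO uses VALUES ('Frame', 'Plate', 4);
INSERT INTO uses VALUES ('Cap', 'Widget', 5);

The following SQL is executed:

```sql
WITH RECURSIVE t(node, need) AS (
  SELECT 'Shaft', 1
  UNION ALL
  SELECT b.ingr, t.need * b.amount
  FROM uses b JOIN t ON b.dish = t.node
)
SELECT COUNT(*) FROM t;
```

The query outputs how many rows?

Base: (Shaft, need=1).
Iteration 1: components of {Shaft} -> Cap = 1*2 = 2.
Iteration 2: components of {Cap} -> Rod = 2*2 = 4, Widget = 2*5 = 10.
Iteration 3: components of {Rod,Widget} -> Frame = 10*1 = 10, Ring = 10*4 = 40.
Iteration 4: components of {Frame,Ring} -> Plate = 10*4 = 40.
Iteration 5: no further components; recursion stops.
Total rows emitted: 7.

7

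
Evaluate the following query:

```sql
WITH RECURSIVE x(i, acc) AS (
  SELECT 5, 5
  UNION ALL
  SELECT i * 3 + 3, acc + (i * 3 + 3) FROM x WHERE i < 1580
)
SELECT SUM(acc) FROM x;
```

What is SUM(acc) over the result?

Base: i=5, acc=5.
Iteration 1: 5 < 1580 holds -> i = 5 * 3 + 3 = 18, acc = 5 + 18 = 23.
Iteration 2: 18 < 1580 holds -> i = 18 * 3 + 3 = 57, acc = 23 + 57 = 80.
Iteration 3: 57 < 1580 holds -> i = 57 * 3 + 3 = 174, acc = 80 + 174 = 254.
Iteration 4: 174 < 1580 holds -> i = 174 * 3 + 3 = 525, acc = 254 + 525 = 779.
Iteration 5: 525 < 1580 holds -> i = 525 * 3 + 3 = 1578, acc = 779 + 1578 = 2357.
Iteration 6: 1578 < 1580 holds -> i = 1578 * 3 + 3 = 4737, acc = 2357 + 4737 = 7094.
Iteration 7: 4737 < 1580 fails; recursion stops.
SUM(acc) = 5 + 23 + 80 + 254 + 779 + 2357 + 7094 = 10592.

10592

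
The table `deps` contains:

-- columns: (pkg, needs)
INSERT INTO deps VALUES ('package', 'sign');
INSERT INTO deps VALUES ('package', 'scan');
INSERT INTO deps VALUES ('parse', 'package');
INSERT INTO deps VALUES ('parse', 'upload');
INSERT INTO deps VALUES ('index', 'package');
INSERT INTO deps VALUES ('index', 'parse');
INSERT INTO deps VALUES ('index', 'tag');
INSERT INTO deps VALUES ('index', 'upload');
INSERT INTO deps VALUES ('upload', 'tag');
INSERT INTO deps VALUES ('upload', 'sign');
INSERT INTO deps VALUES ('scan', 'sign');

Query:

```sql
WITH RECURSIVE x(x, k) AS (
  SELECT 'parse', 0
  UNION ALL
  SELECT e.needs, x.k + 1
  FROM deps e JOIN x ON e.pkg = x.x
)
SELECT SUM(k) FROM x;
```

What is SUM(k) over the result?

Base: (parse, k=0).
Iteration 1: edges from {parse} -> (package, k=1), (upload, k=1).
Iteration 2: edges from {package,upload} -> (scan, k=2), (sign, k=2) x2, (tag, k=2). [UNION ALL keeps all 4 new rows, including repeats]
Iteration 3: edges from {scan,sign,tag} -> (sign, k=3).
Iteration 4: no outgoing edges from {sign}; recursion stops.
SUM(k) = 0 + 1 + 1 + 2 + 2 + 2 + 2 + 3 = 13.

13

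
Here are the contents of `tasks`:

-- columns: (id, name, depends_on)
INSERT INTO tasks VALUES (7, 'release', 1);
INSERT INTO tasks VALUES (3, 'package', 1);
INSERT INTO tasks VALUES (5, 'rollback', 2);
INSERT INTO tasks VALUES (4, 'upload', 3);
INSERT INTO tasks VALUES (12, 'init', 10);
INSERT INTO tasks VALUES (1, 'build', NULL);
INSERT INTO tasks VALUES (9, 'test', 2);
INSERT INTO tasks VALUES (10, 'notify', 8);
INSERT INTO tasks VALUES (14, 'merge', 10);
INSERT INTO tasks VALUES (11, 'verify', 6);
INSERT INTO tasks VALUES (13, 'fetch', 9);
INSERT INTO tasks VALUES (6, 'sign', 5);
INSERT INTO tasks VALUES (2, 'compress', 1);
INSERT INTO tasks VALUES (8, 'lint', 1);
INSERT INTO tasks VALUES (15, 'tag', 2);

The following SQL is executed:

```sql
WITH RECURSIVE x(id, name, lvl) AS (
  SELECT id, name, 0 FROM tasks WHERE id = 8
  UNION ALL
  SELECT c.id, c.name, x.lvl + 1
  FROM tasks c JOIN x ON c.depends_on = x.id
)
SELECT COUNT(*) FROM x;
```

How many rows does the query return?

4

Base: id=8 (lint) at lvl 0.
Iteration 1: rows with depends_on in {8} -> notify (id 10, lvl 1).
Iteration 2: rows with depends_on in {10} -> init (id 12, lvl 2), merge (id 14, lvl 2).
Iteration 3: no rows with depends_on in {12,14}; recursion stops.
Total rows emitted: 4.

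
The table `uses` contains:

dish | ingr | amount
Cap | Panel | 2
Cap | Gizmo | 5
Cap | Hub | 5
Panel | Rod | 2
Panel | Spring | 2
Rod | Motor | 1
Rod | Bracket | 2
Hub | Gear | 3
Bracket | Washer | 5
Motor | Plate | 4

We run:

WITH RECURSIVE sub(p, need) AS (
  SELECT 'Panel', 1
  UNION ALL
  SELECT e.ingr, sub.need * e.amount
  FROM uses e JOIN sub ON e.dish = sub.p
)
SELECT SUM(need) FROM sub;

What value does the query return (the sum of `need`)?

39

Base: (Panel, need=1).
Iteration 1: components of {Panel} -> Rod = 1*2 = 2, Spring = 1*2 = 2.
Iteration 2: components of {Rod,Spring} -> Bracket = 2*2 = 4, Motor = 2*1 = 2.
Iteration 3: components of {Bracket,Motor} -> Plate = 2*4 = 8, Washer = 4*5 = 20.
Iteration 4: no further components; recursion stops.
SUM(need) = 1 + 2 + 2 + 2 + 4 + 8 + 20 = 39.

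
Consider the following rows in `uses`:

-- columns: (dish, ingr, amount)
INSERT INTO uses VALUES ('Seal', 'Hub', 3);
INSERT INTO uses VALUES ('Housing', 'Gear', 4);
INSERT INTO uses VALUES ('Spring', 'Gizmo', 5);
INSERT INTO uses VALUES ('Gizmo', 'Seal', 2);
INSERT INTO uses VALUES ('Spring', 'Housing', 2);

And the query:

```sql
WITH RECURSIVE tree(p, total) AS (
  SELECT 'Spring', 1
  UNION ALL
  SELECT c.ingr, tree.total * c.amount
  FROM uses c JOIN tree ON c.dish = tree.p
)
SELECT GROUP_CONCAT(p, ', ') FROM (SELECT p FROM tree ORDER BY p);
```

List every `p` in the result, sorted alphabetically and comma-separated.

Base: (Spring, total=1).
Iteration 1: components of {Spring} -> Gizmo = 1*5 = 5, Housing = 1*2 = 2.
Iteration 2: components of {Gizmo,Housing} -> Gear = 2*4 = 8, Seal = 5*2 = 10.
Iteration 3: components of {Gear,Seal} -> Hub = 10*3 = 30.
Iteration 4: no further components; recursion stops.

Gear, Gizmo, Housing, Hub, Seal, Spring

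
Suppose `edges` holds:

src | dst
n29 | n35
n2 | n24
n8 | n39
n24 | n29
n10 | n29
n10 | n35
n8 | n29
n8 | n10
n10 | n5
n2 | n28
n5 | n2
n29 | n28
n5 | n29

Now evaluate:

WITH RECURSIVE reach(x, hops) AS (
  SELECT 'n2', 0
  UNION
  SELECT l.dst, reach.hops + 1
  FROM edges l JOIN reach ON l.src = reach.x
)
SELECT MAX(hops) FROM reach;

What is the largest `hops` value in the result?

3

Base: (n2, hops=0).
Iteration 1: edges from {n2} -> (n24, hops=1), (n28, hops=1).
Iteration 2: edges from {n24,n28} -> (n29, hops=2).
Iteration 3: edges from {n29} -> (n28, hops=3), (n35, hops=3).
Iteration 4: no outgoing edges from {n28,n35}; recursion stops.
hops values: 0, 1, 1, 2, 3, 3; the maximum is 3.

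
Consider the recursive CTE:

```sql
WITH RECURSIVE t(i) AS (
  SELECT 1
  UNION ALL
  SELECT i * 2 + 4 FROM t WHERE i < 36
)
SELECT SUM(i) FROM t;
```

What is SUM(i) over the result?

Base: i=1.
Iteration 1: 1 < 36 holds -> i = 1 * 2 + 4 = 6.
Iteration 2: 6 < 36 holds -> i = 6 * 2 + 4 = 16.
Iteration 3: 16 < 36 holds -> i = 16 * 2 + 4 = 36.
Iteration 4: 36 < 36 fails; recursion stops.
SUM(i) = 1 + 6 + 16 + 36 = 59.

59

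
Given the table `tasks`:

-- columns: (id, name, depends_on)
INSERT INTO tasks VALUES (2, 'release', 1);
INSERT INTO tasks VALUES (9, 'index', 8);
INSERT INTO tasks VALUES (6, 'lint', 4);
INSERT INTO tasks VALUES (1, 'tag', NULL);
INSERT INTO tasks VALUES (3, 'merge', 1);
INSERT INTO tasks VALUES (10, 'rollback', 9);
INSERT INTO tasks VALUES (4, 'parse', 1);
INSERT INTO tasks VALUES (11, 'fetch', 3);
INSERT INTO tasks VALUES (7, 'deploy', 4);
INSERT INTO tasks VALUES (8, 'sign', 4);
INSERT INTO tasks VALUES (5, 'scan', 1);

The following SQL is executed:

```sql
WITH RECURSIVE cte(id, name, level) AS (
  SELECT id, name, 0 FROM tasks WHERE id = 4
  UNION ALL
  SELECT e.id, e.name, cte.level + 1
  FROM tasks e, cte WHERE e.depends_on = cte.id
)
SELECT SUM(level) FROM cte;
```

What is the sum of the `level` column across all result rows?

8

Base: id=4 (parse) at level 0.
Iteration 1: rows with depends_on in {4} -> lint (id 6, level 1), deploy (id 7, level 1), sign (id 8, level 1).
Iteration 2: rows with depends_on in {6,7,8} -> index (id 9, level 2).
Iteration 3: rows with depends_on in {9} -> rollback (id 10, level 3).
Iteration 4: no rows with depends_on in {10}; recursion stops.
SUM(level) = 0 + 1 + 1 + 1 + 2 + 3 = 8.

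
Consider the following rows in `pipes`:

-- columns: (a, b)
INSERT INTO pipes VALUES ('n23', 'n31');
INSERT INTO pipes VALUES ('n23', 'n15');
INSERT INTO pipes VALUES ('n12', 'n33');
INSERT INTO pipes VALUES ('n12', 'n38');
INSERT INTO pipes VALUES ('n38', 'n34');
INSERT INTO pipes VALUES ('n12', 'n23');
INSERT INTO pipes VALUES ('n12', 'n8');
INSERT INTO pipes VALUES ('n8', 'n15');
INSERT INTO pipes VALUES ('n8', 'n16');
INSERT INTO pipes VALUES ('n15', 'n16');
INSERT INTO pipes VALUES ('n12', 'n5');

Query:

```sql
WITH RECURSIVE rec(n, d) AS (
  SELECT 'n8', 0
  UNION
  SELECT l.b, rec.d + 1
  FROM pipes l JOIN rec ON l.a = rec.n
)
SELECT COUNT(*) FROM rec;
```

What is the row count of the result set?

Base: (n8, d=0).
Iteration 1: edges from {n8} -> (n15, d=1), (n16, d=1).
Iteration 2: edges from {n15,n16} -> (n16, d=2).
Iteration 3: no outgoing edges from {n16}; recursion stops.
Total rows emitted: 4.

4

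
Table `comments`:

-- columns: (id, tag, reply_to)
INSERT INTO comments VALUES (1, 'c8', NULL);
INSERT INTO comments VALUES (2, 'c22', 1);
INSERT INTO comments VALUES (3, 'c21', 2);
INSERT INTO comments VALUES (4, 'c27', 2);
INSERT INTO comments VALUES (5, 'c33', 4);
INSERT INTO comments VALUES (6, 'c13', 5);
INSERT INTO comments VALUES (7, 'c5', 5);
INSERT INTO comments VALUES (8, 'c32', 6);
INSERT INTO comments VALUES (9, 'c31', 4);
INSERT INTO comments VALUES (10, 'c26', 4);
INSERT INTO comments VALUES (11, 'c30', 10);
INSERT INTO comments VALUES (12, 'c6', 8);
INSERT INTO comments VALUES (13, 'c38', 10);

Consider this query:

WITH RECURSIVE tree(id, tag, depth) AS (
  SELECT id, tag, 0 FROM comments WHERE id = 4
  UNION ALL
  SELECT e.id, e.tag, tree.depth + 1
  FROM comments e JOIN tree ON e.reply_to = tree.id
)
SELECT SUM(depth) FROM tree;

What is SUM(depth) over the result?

18

Base: id=4 (c27) at depth 0.
Iteration 1: rows with reply_to in {4} -> c33 (id 5, depth 1), c31 (id 9, depth 1), c26 (id 10, depth 1).
Iteration 2: rows with reply_to in {5,9,10} -> c13 (id 6, depth 2), c5 (id 7, depth 2), c30 (id 11, depth 2), c38 (id 13, depth 2).
Iteration 3: rows with reply_to in {6,7,11,13} -> c32 (id 8, depth 3).
Iteration 4: rows with reply_to in {8} -> c6 (id 12, depth 4).
Iteration 5: no rows with reply_to in {12}; recursion stops.
SUM(depth) = 0 + 1 + 1 + 1 + 2 + 2 + 2 + 2 + 3 + 4 = 18.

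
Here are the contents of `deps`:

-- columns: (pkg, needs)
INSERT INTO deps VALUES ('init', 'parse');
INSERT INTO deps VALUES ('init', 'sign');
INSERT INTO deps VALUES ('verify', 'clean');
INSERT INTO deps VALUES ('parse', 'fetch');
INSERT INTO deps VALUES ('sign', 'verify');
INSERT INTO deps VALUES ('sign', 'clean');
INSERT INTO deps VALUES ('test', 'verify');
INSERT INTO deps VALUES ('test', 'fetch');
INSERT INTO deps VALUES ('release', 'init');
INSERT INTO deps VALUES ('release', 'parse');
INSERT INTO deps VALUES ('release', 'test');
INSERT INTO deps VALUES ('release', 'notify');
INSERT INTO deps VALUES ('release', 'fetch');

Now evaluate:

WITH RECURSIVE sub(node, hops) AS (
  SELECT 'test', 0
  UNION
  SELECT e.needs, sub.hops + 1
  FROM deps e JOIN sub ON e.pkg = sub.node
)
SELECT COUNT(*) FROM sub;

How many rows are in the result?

4

Base: (test, hops=0).
Iteration 1: edges from {test} -> (fetch, hops=1), (verify, hops=1).
Iteration 2: edges from {fetch,verify} -> (clean, hops=2).
Iteration 3: no outgoing edges from {clean}; recursion stops.
Total rows emitted: 4.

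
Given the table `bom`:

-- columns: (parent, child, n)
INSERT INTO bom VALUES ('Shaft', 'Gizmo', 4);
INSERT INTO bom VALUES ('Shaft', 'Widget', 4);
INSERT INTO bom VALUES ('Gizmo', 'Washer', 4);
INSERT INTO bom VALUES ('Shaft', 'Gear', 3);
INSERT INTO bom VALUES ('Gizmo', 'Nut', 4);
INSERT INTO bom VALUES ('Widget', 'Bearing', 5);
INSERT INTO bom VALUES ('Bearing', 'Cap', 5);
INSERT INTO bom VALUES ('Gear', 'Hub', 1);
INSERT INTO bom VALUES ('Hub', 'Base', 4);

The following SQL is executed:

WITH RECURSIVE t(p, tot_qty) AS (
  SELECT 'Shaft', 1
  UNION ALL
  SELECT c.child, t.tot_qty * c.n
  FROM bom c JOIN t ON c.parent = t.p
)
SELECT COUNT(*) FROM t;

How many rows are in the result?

10

Base: (Shaft, tot_qty=1).
Iteration 1: components of {Shaft} -> Gear = 1*3 = 3, Gizmo = 1*4 = 4, Widget = 1*4 = 4.
Iteration 2: components of {Gear,Gizmo,Widget} -> Bearing = 4*5 = 20, Hub = 3*1 = 3, Nut = 4*4 = 16, Washer = 4*4 = 16.
Iteration 3: components of {Bearing,Hub,Nut,Washer} -> Base = 3*4 = 12, Cap = 20*5 = 100.
Iteration 4: no further components; recursion stops.
Total rows emitted: 10.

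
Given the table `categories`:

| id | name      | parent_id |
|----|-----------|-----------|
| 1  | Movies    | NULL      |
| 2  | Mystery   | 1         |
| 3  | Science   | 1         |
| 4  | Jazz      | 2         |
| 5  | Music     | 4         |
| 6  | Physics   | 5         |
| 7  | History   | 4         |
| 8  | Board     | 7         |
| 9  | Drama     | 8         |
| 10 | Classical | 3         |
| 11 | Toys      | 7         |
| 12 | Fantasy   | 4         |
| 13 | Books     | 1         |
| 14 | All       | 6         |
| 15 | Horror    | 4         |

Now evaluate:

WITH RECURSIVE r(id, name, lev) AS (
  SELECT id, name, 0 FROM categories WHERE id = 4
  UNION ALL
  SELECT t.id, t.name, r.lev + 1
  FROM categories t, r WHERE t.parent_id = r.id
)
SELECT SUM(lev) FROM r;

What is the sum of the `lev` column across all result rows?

Base: id=4 (Jazz) at lev 0.
Iteration 1: rows with parent_id in {4} -> Music (id 5, lev 1), History (id 7, lev 1), Fantasy (id 12, lev 1), Horror (id 15, lev 1).
Iteration 2: rows with parent_id in {5,7,12,15} -> Physics (id 6, lev 2), Board (id 8, lev 2), Toys (id 11, lev 2).
Iteration 3: rows with parent_id in {6,8,11} -> Drama (id 9, lev 3), All (id 14, lev 3).
Iteration 4: no rows with parent_id in {9,14}; recursion stops.
SUM(lev) = 0 + 1 + 1 + 1 + 1 + 2 + 2 + 2 + 3 + 3 = 16.

16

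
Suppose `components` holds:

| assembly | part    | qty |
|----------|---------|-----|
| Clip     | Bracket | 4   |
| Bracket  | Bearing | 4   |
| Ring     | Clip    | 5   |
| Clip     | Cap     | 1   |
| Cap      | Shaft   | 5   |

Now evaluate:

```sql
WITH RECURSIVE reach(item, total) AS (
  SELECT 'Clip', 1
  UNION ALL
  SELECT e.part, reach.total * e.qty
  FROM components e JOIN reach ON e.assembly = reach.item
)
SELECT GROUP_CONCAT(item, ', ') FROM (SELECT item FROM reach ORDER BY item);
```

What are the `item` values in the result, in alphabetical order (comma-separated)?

Bearing, Bracket, Cap, Clip, Shaft

Base: (Clip, total=1).
Iteration 1: components of {Clip} -> Bracket = 1*4 = 4, Cap = 1*1 = 1.
Iteration 2: components of {Bracket,Cap} -> Bearing = 4*4 = 16, Shaft = 1*5 = 5.
Iteration 3: no further components; recursion stops.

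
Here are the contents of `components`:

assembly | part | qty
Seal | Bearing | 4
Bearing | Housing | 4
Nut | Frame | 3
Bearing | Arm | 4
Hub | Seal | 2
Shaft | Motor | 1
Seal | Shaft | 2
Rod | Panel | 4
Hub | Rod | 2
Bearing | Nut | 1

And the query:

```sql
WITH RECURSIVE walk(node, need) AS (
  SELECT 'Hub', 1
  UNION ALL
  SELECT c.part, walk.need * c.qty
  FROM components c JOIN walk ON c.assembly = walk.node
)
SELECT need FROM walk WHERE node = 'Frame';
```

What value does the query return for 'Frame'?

Base: (Hub, need=1).
Iteration 1: components of {Hub} -> Rod = 1*2 = 2, Seal = 1*2 = 2.
Iteration 2: components of {Rod,Seal} -> Bearing = 2*4 = 8, Panel = 2*4 = 8, Shaft = 2*2 = 4.
Iteration 3: components of {Bearing,Panel,Shaft} -> Arm = 8*4 = 32, Housing = 8*4 = 32, Motor = 4*1 = 4, Nut = 8*1 = 8.
Iteration 4: components of {Arm,Housing,Motor,Nut} -> Frame = 8*3 = 24.
Iteration 5: no further components; recursion stops.

24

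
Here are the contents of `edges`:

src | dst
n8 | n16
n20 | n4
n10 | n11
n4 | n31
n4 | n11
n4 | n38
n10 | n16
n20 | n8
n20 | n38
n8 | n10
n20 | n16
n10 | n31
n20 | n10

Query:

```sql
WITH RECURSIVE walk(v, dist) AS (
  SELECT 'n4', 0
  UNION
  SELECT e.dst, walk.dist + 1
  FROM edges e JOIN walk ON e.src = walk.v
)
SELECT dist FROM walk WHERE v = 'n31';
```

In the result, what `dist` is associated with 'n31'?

Base: (n4, dist=0).
Iteration 1: edges from {n4} -> (n11, dist=1), (n31, dist=1), (n38, dist=1).
Iteration 2: no outgoing edges from {n11,n31,n38}; recursion stops.

1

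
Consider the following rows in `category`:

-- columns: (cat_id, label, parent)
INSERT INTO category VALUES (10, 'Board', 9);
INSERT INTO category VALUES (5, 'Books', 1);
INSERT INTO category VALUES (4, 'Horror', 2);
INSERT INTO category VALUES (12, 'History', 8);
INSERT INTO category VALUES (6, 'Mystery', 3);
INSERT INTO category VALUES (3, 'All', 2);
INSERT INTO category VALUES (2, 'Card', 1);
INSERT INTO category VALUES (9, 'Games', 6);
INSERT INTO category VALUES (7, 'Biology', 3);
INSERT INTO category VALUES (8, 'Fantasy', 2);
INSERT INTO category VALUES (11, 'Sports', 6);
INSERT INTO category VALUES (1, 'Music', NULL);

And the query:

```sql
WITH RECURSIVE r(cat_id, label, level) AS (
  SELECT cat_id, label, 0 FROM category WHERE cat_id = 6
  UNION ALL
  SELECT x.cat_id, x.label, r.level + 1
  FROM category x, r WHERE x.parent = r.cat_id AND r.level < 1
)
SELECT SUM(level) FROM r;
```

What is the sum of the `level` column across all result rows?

2

Base: cat_id=6 (Mystery) at level 0.
Iteration 1: rows with parent in {6} -> Games (id 9, level 1), Sports (id 11, level 1).
Iteration 2: level < 1 fails for all current rows; recursion stops.
SUM(level) = 0 + 1 + 1 = 2.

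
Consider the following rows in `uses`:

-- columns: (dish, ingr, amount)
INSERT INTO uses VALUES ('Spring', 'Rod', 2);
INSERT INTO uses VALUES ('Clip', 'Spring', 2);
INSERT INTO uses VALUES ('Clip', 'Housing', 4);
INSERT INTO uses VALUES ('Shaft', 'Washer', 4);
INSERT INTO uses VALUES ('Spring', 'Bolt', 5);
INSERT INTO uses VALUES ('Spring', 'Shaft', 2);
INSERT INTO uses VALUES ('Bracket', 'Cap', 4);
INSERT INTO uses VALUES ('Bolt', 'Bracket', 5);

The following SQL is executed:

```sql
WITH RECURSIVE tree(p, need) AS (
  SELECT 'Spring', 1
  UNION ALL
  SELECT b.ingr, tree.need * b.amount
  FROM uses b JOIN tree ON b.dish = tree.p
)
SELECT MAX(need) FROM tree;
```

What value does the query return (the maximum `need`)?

100

Base: (Spring, need=1).
Iteration 1: components of {Spring} -> Bolt = 1*5 = 5, Rod = 1*2 = 2, Shaft = 1*2 = 2.
Iteration 2: components of {Bolt,Rod,Shaft} -> Bracket = 5*5 = 25, Washer = 2*4 = 8.
Iteration 3: components of {Bracket,Washer} -> Cap = 25*4 = 100.
Iteration 4: no further components; recursion stops.
need values: 1, 5, 2, 2, 25, 8, 100; the maximum is 100.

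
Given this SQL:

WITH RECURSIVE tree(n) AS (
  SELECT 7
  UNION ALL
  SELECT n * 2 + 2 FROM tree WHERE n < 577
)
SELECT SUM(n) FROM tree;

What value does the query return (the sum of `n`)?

Base: n=7.
Iteration 1: 7 < 577 holds -> n = 7 * 2 + 2 = 16.
Iteration 2: 16 < 577 holds -> n = 16 * 2 + 2 = 34.
Iteration 3: 34 < 577 holds -> n = 34 * 2 + 2 = 70.
Iteration 4: 70 < 577 holds -> n = 70 * 2 + 2 = 142.
Iteration 5: 142 < 577 holds -> n = 142 * 2 + 2 = 286.
Iteration 6: 286 < 577 holds -> n = 286 * 2 + 2 = 574.
Iteration 7: 574 < 577 holds -> n = 574 * 2 + 2 = 1150.
Iteration 8: 1150 < 577 fails; recursion stops.
SUM(n) = 7 + 16 + 34 + 70 + 142 + 286 + 574 + 1150 = 2279.

2279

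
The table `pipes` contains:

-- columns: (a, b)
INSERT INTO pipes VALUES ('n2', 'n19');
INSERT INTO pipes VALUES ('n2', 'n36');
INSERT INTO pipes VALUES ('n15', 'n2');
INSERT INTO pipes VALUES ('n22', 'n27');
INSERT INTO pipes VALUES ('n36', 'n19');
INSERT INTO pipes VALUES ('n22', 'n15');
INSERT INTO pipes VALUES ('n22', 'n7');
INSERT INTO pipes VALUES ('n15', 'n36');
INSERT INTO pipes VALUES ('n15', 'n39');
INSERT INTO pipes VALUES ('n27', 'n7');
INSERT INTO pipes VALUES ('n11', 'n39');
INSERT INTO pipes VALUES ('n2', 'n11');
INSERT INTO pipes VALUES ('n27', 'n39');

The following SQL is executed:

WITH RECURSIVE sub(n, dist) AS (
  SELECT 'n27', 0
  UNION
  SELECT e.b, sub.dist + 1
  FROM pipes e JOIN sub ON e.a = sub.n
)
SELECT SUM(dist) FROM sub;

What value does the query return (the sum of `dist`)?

Base: (n27, dist=0).
Iteration 1: edges from {n27} -> (n39, dist=1), (n7, dist=1).
Iteration 2: no outgoing edges from {n39,n7}; recursion stops.
SUM(dist) = 0 + 1 + 1 = 2.

2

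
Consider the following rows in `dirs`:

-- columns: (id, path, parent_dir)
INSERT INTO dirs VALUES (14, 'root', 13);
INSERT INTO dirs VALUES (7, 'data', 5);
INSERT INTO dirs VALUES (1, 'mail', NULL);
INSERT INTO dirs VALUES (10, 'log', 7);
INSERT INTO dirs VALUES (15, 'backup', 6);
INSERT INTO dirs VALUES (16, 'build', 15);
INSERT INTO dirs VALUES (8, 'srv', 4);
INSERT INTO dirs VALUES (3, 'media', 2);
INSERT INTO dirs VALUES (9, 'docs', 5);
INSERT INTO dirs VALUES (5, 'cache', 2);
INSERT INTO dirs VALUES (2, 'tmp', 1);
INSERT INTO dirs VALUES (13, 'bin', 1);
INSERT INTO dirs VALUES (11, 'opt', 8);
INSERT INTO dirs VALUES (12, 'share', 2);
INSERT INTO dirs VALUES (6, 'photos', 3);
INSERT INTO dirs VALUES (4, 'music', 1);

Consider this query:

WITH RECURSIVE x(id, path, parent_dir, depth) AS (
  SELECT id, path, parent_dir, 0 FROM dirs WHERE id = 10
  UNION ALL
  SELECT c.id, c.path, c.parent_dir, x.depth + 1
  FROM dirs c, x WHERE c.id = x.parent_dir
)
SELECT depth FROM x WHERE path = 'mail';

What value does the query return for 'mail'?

Base: id=10 (log), parent_dir=7, depth 0.
Iteration 1: join on id=7 -> data (id 7, parent_dir=5, depth 1).
Iteration 2: join on id=5 -> cache (id 5, parent_dir=2, depth 2).
Iteration 3: join on id=2 -> tmp (id 2, parent_dir=1, depth 3).
Iteration 4: join on id=1 -> mail (id 1, parent_dir=NULL, depth 4).
Iteration 5: parent_dir is NULL; no match; recursion stops.

4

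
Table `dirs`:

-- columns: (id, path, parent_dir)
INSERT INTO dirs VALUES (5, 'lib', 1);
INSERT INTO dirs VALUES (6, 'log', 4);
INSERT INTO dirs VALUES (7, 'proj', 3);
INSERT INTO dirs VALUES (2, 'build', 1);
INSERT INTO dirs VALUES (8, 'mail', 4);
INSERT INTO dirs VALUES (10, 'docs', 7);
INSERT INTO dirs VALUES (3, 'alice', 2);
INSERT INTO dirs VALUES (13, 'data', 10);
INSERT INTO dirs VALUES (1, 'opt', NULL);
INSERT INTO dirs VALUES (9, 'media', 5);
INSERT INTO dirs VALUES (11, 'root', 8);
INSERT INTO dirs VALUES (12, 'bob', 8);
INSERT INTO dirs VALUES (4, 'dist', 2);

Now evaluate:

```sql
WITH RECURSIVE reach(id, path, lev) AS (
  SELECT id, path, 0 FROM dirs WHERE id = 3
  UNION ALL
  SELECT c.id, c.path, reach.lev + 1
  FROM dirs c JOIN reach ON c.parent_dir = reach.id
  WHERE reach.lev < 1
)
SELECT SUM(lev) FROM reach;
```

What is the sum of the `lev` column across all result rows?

1

Base: id=3 (alice) at lev 0.
Iteration 1: rows with parent_dir in {3} -> proj (id 7, lev 1).
Iteration 2: lev < 1 fails for all current rows; recursion stops.
SUM(lev) = 0 + 1 = 1.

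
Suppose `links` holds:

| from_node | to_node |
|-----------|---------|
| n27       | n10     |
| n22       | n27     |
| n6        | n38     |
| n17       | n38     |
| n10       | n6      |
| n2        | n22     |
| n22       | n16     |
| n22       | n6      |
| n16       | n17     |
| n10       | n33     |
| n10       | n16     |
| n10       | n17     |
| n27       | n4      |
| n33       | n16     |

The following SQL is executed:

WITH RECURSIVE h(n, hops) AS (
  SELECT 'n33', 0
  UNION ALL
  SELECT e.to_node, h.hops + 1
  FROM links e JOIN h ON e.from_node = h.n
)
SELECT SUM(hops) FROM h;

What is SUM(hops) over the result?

Base: (n33, hops=0).
Iteration 1: edges from {n33} -> (n16, hops=1).
Iteration 2: edges from {n16} -> (n17, hops=2).
Iteration 3: edges from {n17} -> (n38, hops=3).
Iteration 4: no outgoing edges from {n38}; recursion stops.
SUM(hops) = 0 + 1 + 2 + 3 = 6.

6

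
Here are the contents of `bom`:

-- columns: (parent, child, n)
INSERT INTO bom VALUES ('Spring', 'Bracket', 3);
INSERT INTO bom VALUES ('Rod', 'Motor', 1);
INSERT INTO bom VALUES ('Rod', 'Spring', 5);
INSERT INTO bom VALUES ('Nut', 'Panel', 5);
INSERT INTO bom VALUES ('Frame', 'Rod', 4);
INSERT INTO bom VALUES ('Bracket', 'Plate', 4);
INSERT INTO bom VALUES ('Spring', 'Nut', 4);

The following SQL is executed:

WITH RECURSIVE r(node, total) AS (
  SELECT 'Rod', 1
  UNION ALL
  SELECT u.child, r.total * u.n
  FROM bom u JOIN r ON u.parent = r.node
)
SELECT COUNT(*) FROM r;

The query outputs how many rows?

Base: (Rod, total=1).
Iteration 1: components of {Rod} -> Motor = 1*1 = 1, Spring = 1*5 = 5.
Iteration 2: components of {Motor,Spring} -> Bracket = 5*3 = 15, Nut = 5*4 = 20.
Iteration 3: components of {Bracket,Nut} -> Panel = 20*5 = 100, Plate = 15*4 = 60.
Iteration 4: no further components; recursion stops.
Total rows emitted: 7.

7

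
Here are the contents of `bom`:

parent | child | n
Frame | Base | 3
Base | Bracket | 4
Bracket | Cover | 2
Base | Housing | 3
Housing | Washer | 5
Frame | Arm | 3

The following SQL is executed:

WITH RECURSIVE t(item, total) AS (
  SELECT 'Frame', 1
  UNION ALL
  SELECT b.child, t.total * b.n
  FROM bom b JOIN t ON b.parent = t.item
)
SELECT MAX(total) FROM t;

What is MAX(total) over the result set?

45

Base: (Frame, total=1).
Iteration 1: components of {Frame} -> Arm = 1*3 = 3, Base = 1*3 = 3.
Iteration 2: components of {Arm,Base} -> Bracket = 3*4 = 12, Housing = 3*3 = 9.
Iteration 3: components of {Bracket,Housing} -> Cover = 12*2 = 24, Washer = 9*5 = 45.
Iteration 4: no further components; recursion stops.
total values: 1, 3, 3, 12, 9, 24, 45; the maximum is 45.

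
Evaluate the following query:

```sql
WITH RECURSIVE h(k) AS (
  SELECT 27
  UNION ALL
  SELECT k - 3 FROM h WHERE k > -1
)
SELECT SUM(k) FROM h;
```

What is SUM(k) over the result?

Base: k=27.
Iteration 1: 27 > -1 holds -> k = 27 - 3 = 24.
Iteration 2: 24 > -1 holds -> k = 24 - 3 = 21.
Iteration 3: 21 > -1 holds -> k = 21 - 3 = 18.
Iteration 4: 18 > -1 holds -> k = 18 - 3 = 15.
Iteration 5: 15 > -1 holds -> k = 15 - 3 = 12.
Iteration 6: 12 > -1 holds -> k = 12 - 3 = 9.
Iteration 7: 9 > -1 holds -> k = 9 - 3 = 6.
Iteration 8: 6 > -1 holds -> k = 6 - 3 = 3.
Iteration 9: 3 > -1 holds -> k = 3 - 3 = 0.
Iteration 10: 0 > -1 holds -> k = 0 - 3 = -3.
Iteration 11: -3 > -1 fails; recursion stops.
SUM(k) = 27 + 24 + 21 + 18 + 15 + 12 + 9 + 6 + 3 + 0 + -3 = 132.

132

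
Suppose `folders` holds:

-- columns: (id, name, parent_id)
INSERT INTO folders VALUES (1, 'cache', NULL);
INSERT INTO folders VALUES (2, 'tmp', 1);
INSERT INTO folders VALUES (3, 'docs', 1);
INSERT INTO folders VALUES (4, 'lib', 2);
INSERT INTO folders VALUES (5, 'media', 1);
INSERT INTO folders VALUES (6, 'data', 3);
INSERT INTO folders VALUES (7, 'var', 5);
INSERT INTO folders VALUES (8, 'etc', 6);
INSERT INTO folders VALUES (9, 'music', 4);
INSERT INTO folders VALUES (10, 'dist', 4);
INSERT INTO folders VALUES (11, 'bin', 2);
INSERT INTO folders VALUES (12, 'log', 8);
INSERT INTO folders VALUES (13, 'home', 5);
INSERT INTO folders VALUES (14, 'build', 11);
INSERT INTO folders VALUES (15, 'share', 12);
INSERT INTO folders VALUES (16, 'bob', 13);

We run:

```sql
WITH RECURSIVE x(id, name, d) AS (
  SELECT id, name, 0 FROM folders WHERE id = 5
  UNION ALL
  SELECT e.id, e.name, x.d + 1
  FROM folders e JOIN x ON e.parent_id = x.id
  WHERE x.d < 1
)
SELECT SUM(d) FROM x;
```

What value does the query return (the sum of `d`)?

Base: id=5 (media) at d 0.
Iteration 1: rows with parent_id in {5} -> var (id 7, d 1), home (id 13, d 1).
Iteration 2: d < 1 fails for all current rows; recursion stops.
SUM(d) = 0 + 1 + 1 = 2.

2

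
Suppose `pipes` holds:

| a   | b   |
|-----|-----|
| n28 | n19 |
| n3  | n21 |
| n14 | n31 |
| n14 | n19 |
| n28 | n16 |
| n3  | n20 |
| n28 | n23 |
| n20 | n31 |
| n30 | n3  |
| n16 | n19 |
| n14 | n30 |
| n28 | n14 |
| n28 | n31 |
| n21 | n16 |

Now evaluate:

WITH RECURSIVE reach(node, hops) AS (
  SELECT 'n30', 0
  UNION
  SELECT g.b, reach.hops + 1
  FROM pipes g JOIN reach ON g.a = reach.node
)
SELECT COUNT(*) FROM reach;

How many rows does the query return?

7

Base: (n30, hops=0).
Iteration 1: edges from {n30} -> (n3, hops=1).
Iteration 2: edges from {n3} -> (n20, hops=2), (n21, hops=2).
Iteration 3: edges from {n20,n21} -> (n16, hops=3), (n31, hops=3).
Iteration 4: edges from {n16,n31} -> (n19, hops=4).
Iteration 5: no outgoing edges from {n19}; recursion stops.
Total rows emitted: 7.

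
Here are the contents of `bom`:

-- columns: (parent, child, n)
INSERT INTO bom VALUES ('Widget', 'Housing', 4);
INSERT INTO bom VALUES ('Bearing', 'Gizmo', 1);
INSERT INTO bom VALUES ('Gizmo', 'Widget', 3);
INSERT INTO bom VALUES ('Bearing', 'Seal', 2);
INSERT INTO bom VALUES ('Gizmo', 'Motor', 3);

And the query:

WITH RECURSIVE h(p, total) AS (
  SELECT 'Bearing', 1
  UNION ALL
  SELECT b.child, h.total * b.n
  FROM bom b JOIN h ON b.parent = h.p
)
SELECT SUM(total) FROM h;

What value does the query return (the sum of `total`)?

Base: (Bearing, total=1).
Iteration 1: components of {Bearing} -> Gizmo = 1*1 = 1, Seal = 1*2 = 2.
Iteration 2: components of {Gizmo,Seal} -> Motor = 1*3 = 3, Widget = 1*3 = 3.
Iteration 3: components of {Motor,Widget} -> Housing = 3*4 = 12.
Iteration 4: no further components; recursion stops.
SUM(total) = 1 + 1 + 2 + 3 + 3 + 12 = 22.

22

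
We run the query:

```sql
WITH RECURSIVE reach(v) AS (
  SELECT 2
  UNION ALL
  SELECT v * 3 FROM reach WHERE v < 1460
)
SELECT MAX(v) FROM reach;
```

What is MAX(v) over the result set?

4374

Base: v=2.
Iteration 1: 2 < 1460 holds -> v = 2 * 3 = 6.
Iteration 2: 6 < 1460 holds -> v = 6 * 3 = 18.
Iteration 3: 18 < 1460 holds -> v = 18 * 3 = 54.
Iteration 4: 54 < 1460 holds -> v = 54 * 3 = 162.
Iteration 5: 162 < 1460 holds -> v = 162 * 3 = 486.
Iteration 6: 486 < 1460 holds -> v = 486 * 3 = 1458.
Iteration 7: 1458 < 1460 holds -> v = 1458 * 3 = 4374.
Iteration 8: 4374 < 1460 fails; recursion stops.
v values: 2, 6, 18, 54, 162, 486, 1458, 4374; the maximum is 4374.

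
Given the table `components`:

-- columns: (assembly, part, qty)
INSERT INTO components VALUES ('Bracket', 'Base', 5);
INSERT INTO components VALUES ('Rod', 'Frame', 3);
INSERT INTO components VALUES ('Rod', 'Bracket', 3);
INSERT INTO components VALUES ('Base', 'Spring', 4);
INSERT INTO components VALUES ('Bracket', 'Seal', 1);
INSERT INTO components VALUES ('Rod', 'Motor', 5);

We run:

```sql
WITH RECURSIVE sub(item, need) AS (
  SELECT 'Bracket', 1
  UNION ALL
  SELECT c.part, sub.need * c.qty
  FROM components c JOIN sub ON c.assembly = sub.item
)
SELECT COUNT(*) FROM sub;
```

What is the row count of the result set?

Base: (Bracket, need=1).
Iteration 1: components of {Bracket} -> Base = 1*5 = 5, Seal = 1*1 = 1.
Iteration 2: components of {Base,Seal} -> Spring = 5*4 = 20.
Iteration 3: no further components; recursion stops.
Total rows emitted: 4.

4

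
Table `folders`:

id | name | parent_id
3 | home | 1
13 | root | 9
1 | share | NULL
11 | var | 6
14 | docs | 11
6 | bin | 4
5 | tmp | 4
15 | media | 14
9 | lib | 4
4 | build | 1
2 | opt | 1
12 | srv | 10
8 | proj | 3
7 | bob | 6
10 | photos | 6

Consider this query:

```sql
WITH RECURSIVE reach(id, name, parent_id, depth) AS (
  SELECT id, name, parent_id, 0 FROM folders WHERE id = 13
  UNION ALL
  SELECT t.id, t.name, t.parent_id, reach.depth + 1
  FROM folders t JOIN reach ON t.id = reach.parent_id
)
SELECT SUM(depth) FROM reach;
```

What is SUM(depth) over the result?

6

Base: id=13 (root), parent_id=9, depth 0.
Iteration 1: join on id=9 -> lib (id 9, parent_id=4, depth 1).
Iteration 2: join on id=4 -> build (id 4, parent_id=1, depth 2).
Iteration 3: join on id=1 -> share (id 1, parent_id=NULL, depth 3).
Iteration 4: parent_id is NULL; no match; recursion stops.
SUM(depth) = 0 + 1 + 2 + 3 = 6.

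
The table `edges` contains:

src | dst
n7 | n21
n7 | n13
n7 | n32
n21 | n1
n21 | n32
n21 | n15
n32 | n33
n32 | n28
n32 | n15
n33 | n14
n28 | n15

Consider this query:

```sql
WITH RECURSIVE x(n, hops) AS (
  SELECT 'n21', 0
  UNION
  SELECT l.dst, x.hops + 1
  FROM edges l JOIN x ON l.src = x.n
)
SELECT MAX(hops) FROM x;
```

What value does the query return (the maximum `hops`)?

3

Base: (n21, hops=0).
Iteration 1: edges from {n21} -> (n1, hops=1), (n15, hops=1), (n32, hops=1).
Iteration 2: edges from {n1,n15,n32} -> (n15, hops=2), (n28, hops=2), (n33, hops=2).
Iteration 3: edges from {n15,n28,n33} -> (n14, hops=3), (n15, hops=3).
Iteration 4: no outgoing edges from {n14,n15}; recursion stops.
hops values: 0, 1, 1, 1, 2, 2, 2, 3, 3; the maximum is 3.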